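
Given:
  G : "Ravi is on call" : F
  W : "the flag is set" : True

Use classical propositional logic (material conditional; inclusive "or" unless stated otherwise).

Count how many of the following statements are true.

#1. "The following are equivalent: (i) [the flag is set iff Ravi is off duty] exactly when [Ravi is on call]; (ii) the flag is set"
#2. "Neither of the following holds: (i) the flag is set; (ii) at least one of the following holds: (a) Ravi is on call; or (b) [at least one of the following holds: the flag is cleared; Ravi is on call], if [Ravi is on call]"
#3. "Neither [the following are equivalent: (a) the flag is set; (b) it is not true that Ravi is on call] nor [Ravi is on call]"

0

#1: Parsed as ((W ↔ ¬G) ↔ G) ↔ W

¬G = ¬F = T
W ↔ ¬G = T ↔ T = T
(W ↔ ¬G) ↔ G = T ↔ F = F
((W ↔ ¬G) ↔ G) ↔ W = F ↔ T = F
Hence #1 is false.

#2: In symbols: W ↓ (G ∨ (G → (¬W ∨ G)))

¬W = ¬T = F
¬W ∨ G = F ∨ F = F
G → (¬W ∨ G) = F → F = T
G ∨ (G → (¬W ∨ G)) = F ∨ T = T
W ↓ (G ∨ (G → (¬W ∨ G))) = T ↓ T = F
Hence #2 is false.

#3: Formalization: (W ↔ ¬G) ↓ G

¬G = ¬F = T
W ↔ ¬G = T ↔ T = T
(W ↔ ¬G) ↓ G = T ↓ F = F
Hence #3 is false.

0 of the 3 statements are true (none).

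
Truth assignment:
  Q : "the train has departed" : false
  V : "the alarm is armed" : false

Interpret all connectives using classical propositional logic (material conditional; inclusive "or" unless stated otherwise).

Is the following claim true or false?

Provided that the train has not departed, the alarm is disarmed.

True

In symbols: not Q -> not V

not Q = not False = True
not V = not False = True
not Q -> not V = True -> True = True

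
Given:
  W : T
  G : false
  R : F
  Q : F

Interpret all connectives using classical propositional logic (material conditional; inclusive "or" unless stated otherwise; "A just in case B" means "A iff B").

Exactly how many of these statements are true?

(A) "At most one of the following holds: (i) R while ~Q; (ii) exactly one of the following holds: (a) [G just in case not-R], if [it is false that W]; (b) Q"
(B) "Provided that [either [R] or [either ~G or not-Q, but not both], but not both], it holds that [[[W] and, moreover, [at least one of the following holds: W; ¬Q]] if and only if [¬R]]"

2

(A): Formalization: (R and not Q) nand ((not W -> (G iff not R)) xor Q)

not Q = not False = True
R and not Q = False and True = False
not W = not True = False
not R = not False = True
G iff not R = False iff True = False
not W -> (G iff not R) = False -> False = True
(not W -> (G iff not R)) xor Q = True xor False = True
(R and not Q) nand ((not W -> (G iff not R)) xor Q) = False nand True = True
Thus (A) is true.

(B): Parsed as (R xor (not G xor not Q)) -> ((W and (W or not Q)) iff not R)

not G = not False = True
not Q = not False = True
not G xor not Q = True xor True = False
R xor (not G xor not Q) = False xor False = False
not Q = not False = True
W or not Q = True or True = True
W and (W or not Q) = True and True = True
not R = not False = True
(W and (W or not Q)) iff not R = True iff True = True
(R xor (not G xor not Q)) -> ((W and (W or not Q)) iff not R) = False -> True = True
Thus (B) is true.

Count: 2.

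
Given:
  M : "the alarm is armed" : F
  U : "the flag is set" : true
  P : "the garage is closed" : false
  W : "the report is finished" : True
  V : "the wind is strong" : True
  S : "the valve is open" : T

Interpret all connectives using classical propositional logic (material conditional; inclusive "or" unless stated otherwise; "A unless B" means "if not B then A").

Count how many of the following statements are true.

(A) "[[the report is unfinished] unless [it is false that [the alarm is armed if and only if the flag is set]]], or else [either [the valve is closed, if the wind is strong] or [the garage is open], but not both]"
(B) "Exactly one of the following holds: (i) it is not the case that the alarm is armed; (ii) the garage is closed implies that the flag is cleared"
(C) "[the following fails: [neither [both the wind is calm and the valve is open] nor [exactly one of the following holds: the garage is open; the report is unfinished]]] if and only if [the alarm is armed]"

1

(A): Formalization: (~W | ~(M <-> U)) | ((V -> ~S) xor ~P)

~W = ~T = F
M <-> U = F <-> T = F
~(M <-> U) = ~F = T
~W | ~(M <-> U) = F | T = T
~S = ~T = F
V -> ~S = T -> F = F
~P = ~F = T
(V -> ~S) xor ~P = F xor T = T
(~W | ~(M <-> U)) | ((V -> ~S) xor ~P) = T | T = T
Thus (A) is true.

(B): In symbols: ~M xor (P -> ~U)

~M = ~F = T
~U = ~T = F
P -> ~U = F -> F = T
~M xor (P -> ~U) = T xor T = F
Thus (B) is false.

(C): Formalization: ~((~V & S) nor (~P xor ~W)) <-> M

~V = ~T = F
~V & S = F & T = F
~P = ~F = T
~W = ~T = F
~P xor ~W = T xor F = T
(~V & S) nor (~P xor ~W) = F nor T = F
~((~V & S) nor (~P xor ~W)) = ~F = T
~((~V & S) nor (~P xor ~W)) <-> M = T <-> F = F
Hence (C) is false.

1 of the 3 statements is true ((A)).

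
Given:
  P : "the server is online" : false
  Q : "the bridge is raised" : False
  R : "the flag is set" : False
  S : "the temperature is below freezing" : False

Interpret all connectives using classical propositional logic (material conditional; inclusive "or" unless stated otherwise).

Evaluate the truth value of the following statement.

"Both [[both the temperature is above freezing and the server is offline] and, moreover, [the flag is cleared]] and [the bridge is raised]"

False

Parsed as ((not S and not P) and not R) and Q

not S = not False = True
not P = not False = True
not S and not P = True and True = True
not R = not False = True
(not S and not P) and not R = True and True = True
((not S and not P) and not R) and Q = True and False = False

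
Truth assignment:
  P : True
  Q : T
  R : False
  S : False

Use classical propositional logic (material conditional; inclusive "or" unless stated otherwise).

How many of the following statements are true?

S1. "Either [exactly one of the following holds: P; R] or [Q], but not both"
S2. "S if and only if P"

0

S1: Parsed as (P ⊕ R) ⊕ Q

P ⊕ R = T ⊕ F = T
(P ⊕ R) ⊕ Q = T ⊕ T = F
Hence S1 is false.

S2: In symbols: S ↔ P

S ↔ P = F ↔ T = F
So S2 is false.

Count: 0.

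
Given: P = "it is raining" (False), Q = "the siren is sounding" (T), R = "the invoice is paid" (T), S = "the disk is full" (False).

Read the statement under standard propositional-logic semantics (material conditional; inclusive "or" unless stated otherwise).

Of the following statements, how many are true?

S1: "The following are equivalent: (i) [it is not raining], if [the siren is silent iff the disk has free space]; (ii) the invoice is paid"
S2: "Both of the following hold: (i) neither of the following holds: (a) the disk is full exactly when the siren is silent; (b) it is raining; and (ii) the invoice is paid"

S1: This is ((¬Q ↔ ¬S) → ¬P) ↔ R.

¬Q = ¬T = F
¬S = ¬F = T
¬Q ↔ ¬S = F ↔ T = F
¬P = ¬F = T
(¬Q ↔ ¬S) → ¬P = F → T = T
((¬Q ↔ ¬S) → ¬P) ↔ R = T ↔ T = T
Hence S1 is true.

S2: Parsed as ((S ↔ ¬Q) ↓ P) ∧ R

¬Q = ¬T = F
S ↔ ¬Q = F ↔ F = T
(S ↔ ¬Q) ↓ P = T ↓ F = F
((S ↔ ¬Q) ↓ P) ∧ R = F ∧ T = F
Thus S2 is false.

Count: 1.

1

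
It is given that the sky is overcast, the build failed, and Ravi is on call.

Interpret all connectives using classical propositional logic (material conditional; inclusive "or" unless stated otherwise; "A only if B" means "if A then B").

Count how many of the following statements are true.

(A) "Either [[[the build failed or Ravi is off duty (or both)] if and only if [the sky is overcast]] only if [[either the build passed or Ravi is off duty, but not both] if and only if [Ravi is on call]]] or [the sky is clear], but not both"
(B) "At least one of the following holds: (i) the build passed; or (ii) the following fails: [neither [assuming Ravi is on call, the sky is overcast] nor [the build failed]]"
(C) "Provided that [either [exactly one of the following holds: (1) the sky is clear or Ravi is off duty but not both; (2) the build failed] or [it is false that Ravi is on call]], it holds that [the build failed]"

Let Q = "the build passed" (F), R = "Ravi is on call" (T), P = "the sky is overcast" (T).

(A): In symbols: (((¬Q ∨ ¬R) ↔ P) → ((Q ⊕ ¬R) ↔ R)) ⊕ ¬P

¬Q = ¬F = T
¬R = ¬T = F
¬Q ∨ ¬R = T ∨ F = T
(¬Q ∨ ¬R) ↔ P = T ↔ T = T
¬R = ¬T = F
Q ⊕ ¬R = F ⊕ F = F
(Q ⊕ ¬R) ↔ R = F ↔ T = F
((¬Q ∨ ¬R) ↔ P) → ((Q ⊕ ¬R) ↔ R) = T → F = F
¬P = ¬T = F
(((¬Q ∨ ¬R) ↔ P) → ((Q ⊕ ¬R) ↔ R)) ⊕ ¬P = F ⊕ F = F
So (A) is false.

(B): Formalization: Q ∨ ¬((R → P) ↓ ¬Q)

R → P = T → T = T
¬Q = ¬F = T
(R → P) ↓ ¬Q = T ↓ T = F
¬((R → P) ↓ ¬Q) = ¬F = T
Q ∨ ¬((R → P) ↓ ¬Q) = F ∨ T = T
Hence (B) is true.

(C): Formalization: (((¬P ⊕ ¬R) ⊕ ¬Q) ∨ ¬R) → ¬Q

¬P = ¬T = F
¬R = ¬T = F
¬P ⊕ ¬R = F ⊕ F = F
¬Q = ¬F = T
(¬P ⊕ ¬R) ⊕ ¬Q = F ⊕ T = T
¬R = ¬T = F
((¬P ⊕ ¬R) ⊕ ¬Q) ∨ ¬R = T ∨ F = T
¬Q = ¬F = T
(((¬P ⊕ ¬R) ⊕ ¬Q) ∨ ¬R) → ¬Q = T → T = T
So (C) is true.

2 of the 3 statements are true ((B), (C)).

2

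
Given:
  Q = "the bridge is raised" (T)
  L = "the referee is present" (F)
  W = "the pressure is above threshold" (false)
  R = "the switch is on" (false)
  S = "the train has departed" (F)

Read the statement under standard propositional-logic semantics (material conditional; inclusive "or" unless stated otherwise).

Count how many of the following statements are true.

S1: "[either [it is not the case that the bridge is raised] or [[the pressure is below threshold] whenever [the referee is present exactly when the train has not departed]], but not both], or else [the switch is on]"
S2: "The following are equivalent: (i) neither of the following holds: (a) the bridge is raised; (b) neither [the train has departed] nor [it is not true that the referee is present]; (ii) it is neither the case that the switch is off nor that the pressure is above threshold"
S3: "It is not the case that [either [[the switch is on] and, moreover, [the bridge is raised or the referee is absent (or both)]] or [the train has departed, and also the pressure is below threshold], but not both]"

3

S1: Formalization: (¬Q ⊕ ((L ↔ ¬S) → ¬W)) ∨ R

¬Q = ¬T = F
¬S = ¬F = T
L ↔ ¬S = F ↔ T = F
¬W = ¬F = T
(L ↔ ¬S) → ¬W = F → T = T
¬Q ⊕ ((L ↔ ¬S) → ¬W) = F ⊕ T = T
(¬Q ⊕ ((L ↔ ¬S) → ¬W)) ∨ R = T ∨ F = T
Thus S1 is true.

S2: In symbols: (Q ↓ (S ↓ ¬L)) ↔ (¬R ↓ W)

¬L = ¬F = T
S ↓ ¬L = F ↓ T = F
Q ↓ (S ↓ ¬L) = T ↓ F = F
¬R = ¬F = T
¬R ↓ W = T ↓ F = F
(Q ↓ (S ↓ ¬L)) ↔ (¬R ↓ W) = F ↔ F = T
Thus S2 is true.

S3: In symbols: ¬((R ∧ (Q ∨ ¬L)) ⊕ (S ∧ ¬W))

¬L = ¬F = T
Q ∨ ¬L = T ∨ T = T
R ∧ (Q ∨ ¬L) = F ∧ T = F
¬W = ¬F = T
S ∧ ¬W = F ∧ T = F
(R ∧ (Q ∨ ¬L)) ⊕ (S ∧ ¬W) = F ⊕ F = F
¬((R ∧ (Q ∨ ¬L)) ⊕ (S ∧ ¬W)) = ¬F = T
So S3 is true.

Count: 3.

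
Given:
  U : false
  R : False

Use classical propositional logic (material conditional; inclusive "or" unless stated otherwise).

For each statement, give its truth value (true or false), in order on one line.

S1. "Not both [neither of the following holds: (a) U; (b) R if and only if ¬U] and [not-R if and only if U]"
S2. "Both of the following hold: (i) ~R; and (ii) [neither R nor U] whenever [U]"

S1 true; S2 true

S1: Parsed as (U ↓ (R ↔ ¬U)) ↑ (¬R ↔ U)

¬U = ¬F = T
R ↔ ¬U = F ↔ T = F
U ↓ (R ↔ ¬U) = F ↓ F = T
¬R = ¬F = T
¬R ↔ U = T ↔ F = F
(U ↓ (R ↔ ¬U)) ↑ (¬R ↔ U) = T ↑ F = T
Thus S1 is true.

S2: In symbols: ¬R ∧ (U → (R ↓ U))

¬R = ¬F = T
R ↓ U = F ↓ F = T
U → (R ↓ U) = F → T = T
¬R ∧ (U → (R ↓ U)) = T ∧ T = T
So S2 is true.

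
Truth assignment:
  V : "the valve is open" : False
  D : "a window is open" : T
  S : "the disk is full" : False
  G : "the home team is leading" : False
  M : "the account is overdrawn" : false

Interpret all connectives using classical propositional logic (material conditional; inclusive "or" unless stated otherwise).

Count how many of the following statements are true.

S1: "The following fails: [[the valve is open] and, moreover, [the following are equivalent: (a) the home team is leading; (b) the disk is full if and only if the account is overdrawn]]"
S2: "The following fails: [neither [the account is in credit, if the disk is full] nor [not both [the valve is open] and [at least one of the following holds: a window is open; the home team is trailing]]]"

S1: In symbols: not (V and (G iff (S iff M)))

S iff M = False iff False = True
G iff (S iff M) = False iff True = False
V and (G iff (S iff M)) = False and False = False
not (V and (G iff (S iff M))) = not False = True
Hence S1 is true.

S2: Parsed as not ((S -> not M) nor (V nand (D or not G)))

not M = not False = True
S -> not M = False -> True = True
not G = not False = True
D or not G = True or True = True
V nand (D or not G) = False nand True = True
(S -> not M) nor (V nand (D or not G)) = True nor True = False
not ((S -> not M) nor (V nand (D or not G))) = not False = True
Hence S2 is true.

Count: 2.

2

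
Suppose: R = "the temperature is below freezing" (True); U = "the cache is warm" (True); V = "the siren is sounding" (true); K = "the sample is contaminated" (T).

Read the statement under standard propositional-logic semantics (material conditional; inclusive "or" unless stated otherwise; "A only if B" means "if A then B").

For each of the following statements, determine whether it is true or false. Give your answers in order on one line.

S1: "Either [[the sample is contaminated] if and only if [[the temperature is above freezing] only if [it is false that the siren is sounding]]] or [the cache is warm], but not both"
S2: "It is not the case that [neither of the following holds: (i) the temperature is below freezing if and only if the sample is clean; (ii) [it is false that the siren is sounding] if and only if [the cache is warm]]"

S1: Parsed as (K <-> (~R -> ~V)) xor U

~R = ~T = F
~V = ~T = F
~R -> ~V = F -> F = T
K <-> (~R -> ~V) = T <-> T = T
(K <-> (~R -> ~V)) xor U = T xor T = F
Thus S1 is false.

S2: Formalization: ~((R <-> ~K) nor (~V <-> U))

~K = ~T = F
R <-> ~K = T <-> F = F
~V = ~T = F
~V <-> U = F <-> T = F
(R <-> ~K) nor (~V <-> U) = F nor F = T
~((R <-> ~K) nor (~V <-> U)) = ~T = F
Hence S2 is false.

S1 False / S2 False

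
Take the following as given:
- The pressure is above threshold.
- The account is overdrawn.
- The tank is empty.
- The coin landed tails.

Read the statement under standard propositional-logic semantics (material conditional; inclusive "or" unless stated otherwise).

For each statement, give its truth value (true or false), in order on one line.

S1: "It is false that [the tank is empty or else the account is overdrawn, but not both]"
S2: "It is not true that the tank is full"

S1 T; S2 T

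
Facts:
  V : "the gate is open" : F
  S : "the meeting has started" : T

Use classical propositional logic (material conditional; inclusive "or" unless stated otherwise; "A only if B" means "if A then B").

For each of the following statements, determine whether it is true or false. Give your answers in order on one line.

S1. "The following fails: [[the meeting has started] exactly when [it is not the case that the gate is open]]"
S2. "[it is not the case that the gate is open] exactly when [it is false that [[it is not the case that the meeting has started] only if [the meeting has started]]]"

S1 False; S2 False

S1: This is ¬(S ↔ ¬V).

¬V = ¬F = T
S ↔ ¬V = T ↔ T = T
¬(S ↔ ¬V) = ¬T = F
So S1 is false.

S2: In symbols: ¬V ↔ ¬(¬S → S)

¬V = ¬F = T
¬S = ¬T = F
¬S → S = F → T = T
¬(¬S → S) = ¬T = F
¬V ↔ ¬(¬S → S) = T ↔ F = F
So S2 is false.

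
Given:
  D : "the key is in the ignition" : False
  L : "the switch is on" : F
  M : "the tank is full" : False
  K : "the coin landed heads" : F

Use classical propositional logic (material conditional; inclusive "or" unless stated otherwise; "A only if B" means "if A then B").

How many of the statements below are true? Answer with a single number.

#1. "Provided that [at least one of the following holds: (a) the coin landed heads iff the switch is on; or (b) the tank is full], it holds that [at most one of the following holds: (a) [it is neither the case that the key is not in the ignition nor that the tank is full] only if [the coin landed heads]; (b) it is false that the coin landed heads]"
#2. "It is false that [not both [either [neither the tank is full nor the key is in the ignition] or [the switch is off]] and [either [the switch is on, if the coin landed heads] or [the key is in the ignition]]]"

#1: Formalization: ((K <-> L) | M) -> (((~D nor M) -> K) nand ~K)

K <-> L = F <-> F = T
(K <-> L) | M = T | F = T
~D = ~F = T
~D nor M = T nor F = F
(~D nor M) -> K = F -> F = T
~K = ~F = T
((~D nor M) -> K) nand ~K = T nand T = F
((K <-> L) | M) -> (((~D nor M) -> K) nand ~K) = T -> F = F
Hence #1 is false.

#2: In symbols: ~(((M nor D) | ~L) nand ((K -> L) | D))

M nor D = F nor F = T
~L = ~F = T
(M nor D) | ~L = T | T = T
K -> L = F -> F = T
(K -> L) | D = T | F = T
((M nor D) | ~L) nand ((K -> L) | D) = T nand T = F
~(((M nor D) | ~L) nand ((K -> L) | D)) = ~F = T
Hence #2 is true.

True statements: 1.

1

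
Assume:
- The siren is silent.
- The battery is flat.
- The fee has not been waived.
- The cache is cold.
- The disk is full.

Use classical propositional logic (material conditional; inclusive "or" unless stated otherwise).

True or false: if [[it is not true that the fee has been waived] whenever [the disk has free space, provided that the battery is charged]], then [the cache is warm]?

False

Let Q = "the battery is charged" (F), U = "the disk is full" (T), R = "the fee has been waived" (F), S = "the cache is warm" (F).
Parsed as ((Q -> ~U) -> ~R) -> S

~U = ~T = F
Q -> ~U = F -> F = T
~R = ~F = T
(Q -> ~U) -> ~R = T -> T = T
((Q -> ~U) -> ~R) -> S = T -> F = F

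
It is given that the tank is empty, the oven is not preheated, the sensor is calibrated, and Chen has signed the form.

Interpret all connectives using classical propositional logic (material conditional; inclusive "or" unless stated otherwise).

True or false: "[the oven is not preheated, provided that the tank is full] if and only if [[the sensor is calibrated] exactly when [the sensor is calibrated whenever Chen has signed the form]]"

True

Let V = "the tank is full" (F), R = "the oven is preheated" (F), Q = "the sensor is calibrated" (T), M = "Chen has signed the form" (T).
In symbols: (V -> ~R) <-> (Q <-> (M -> Q))

~R = ~F = T
V -> ~R = F -> T = T
M -> Q = T -> T = T
Q <-> (M -> Q) = T <-> T = T
(V -> ~R) <-> (Q <-> (M -> Q)) = T <-> T = T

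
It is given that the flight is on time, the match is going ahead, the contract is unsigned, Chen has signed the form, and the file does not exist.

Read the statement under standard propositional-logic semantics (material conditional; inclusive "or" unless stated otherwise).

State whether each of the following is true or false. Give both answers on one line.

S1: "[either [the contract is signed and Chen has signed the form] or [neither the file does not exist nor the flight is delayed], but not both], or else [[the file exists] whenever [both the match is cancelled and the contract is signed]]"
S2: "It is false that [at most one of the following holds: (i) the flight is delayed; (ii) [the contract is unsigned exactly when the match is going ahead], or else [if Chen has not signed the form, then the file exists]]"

S1 T; S2 F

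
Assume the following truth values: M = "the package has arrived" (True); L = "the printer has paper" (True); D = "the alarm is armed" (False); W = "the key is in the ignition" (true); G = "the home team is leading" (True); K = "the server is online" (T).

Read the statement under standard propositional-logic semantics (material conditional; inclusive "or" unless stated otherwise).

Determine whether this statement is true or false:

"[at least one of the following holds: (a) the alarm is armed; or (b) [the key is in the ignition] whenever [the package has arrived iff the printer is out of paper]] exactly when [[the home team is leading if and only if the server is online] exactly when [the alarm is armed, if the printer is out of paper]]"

True

This is (D | ((M <-> ~L) -> W)) <-> ((G <-> K) <-> (~L -> D)).

~L = ~T = F
M <-> ~L = T <-> F = F
(M <-> ~L) -> W = F -> T = T
D | ((M <-> ~L) -> W) = F | T = T
G <-> K = T <-> T = T
~L = ~T = F
~L -> D = F -> F = T
(G <-> K) <-> (~L -> D) = T <-> T = T
(D | ((M <-> ~L) -> W)) <-> ((G <-> K) <-> (~L -> D)) = T <-> T = T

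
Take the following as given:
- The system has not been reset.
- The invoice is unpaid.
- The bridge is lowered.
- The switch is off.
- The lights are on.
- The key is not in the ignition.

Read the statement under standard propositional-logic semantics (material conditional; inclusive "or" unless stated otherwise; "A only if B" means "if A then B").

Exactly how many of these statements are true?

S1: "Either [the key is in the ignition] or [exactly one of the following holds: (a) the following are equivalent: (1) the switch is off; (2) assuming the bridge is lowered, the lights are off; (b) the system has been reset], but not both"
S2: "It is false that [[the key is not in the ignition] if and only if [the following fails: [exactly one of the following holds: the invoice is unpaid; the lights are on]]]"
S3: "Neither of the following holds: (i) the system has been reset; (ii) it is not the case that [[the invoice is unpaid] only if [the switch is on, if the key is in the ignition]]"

Let Q = "the key is in the ignition" (F), G = "the switch is on" (F), U = "the bridge is raised" (F), S = "the lights are on" (T), H = "the system has been reset" (F), R = "the invoice is paid" (F).

S1: Formalization: Q xor ((~G <-> (~U -> ~S)) xor H)

~G = ~F = T
~U = ~F = T
~S = ~T = F
~U -> ~S = T -> F = F
~G <-> (~U -> ~S) = T <-> F = F
(~G <-> (~U -> ~S)) xor H = F xor F = F
Q xor ((~G <-> (~U -> ~S)) xor H) = F xor F = F
Thus S1 is false.

S2: This is ~(~Q <-> ~(~R xor S)).

~Q = ~F = T
~R = ~F = T
~R xor S = T xor T = F
~(~R xor S) = ~F = T
~Q <-> ~(~R xor S) = T <-> T = T
~(~Q <-> ~(~R xor S)) = ~T = F
Thus S2 is false.

S3: Parsed as H nor ~(~R -> (Q -> G))

~R = ~F = T
Q -> G = F -> F = T
~R -> (Q -> G) = T -> T = T
~(~R -> (Q -> G)) = ~T = F
H nor ~(~R -> (Q -> G)) = F nor F = T
Hence S3 is true.

1 of the 3 statements is true.

1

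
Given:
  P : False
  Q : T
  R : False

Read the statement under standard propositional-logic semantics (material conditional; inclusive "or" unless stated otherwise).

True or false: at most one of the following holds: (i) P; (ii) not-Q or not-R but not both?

True

This is P ↑ (¬Q ⊕ ¬R).

¬Q = ¬T = F
¬R = ¬F = T
¬Q ⊕ ¬R = F ⊕ T = T
P ↑ (¬Q ⊕ ¬R) = F ↑ T = T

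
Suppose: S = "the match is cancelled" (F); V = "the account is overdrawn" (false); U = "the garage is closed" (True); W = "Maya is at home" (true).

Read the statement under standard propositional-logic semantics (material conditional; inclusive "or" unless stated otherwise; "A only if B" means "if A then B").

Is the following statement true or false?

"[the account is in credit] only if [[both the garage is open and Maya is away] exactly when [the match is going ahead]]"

The statement is false.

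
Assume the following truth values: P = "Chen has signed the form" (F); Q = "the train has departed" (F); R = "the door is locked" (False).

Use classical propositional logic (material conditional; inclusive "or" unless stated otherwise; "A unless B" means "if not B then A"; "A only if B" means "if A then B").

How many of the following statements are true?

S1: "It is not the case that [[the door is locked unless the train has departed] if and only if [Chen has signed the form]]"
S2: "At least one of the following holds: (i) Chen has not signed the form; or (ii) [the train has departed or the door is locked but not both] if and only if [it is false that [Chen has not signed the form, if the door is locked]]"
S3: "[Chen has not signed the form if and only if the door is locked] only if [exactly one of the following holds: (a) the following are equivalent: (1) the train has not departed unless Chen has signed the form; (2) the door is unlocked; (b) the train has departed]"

2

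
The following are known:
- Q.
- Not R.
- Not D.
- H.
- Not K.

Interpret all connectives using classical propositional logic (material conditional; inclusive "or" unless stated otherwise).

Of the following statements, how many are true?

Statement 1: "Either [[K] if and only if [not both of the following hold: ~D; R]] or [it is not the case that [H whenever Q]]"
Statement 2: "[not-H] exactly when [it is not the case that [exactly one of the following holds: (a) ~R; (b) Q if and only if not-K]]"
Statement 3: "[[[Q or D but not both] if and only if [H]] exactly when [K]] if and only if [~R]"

0

Statement 1: Formalization: (K <-> (~D nand R)) | ~(Q -> H)

~D = ~F = T
~D nand R = T nand F = T
K <-> (~D nand R) = F <-> T = F
Q -> H = T -> T = T
~(Q -> H) = ~T = F
(K <-> (~D nand R)) | ~(Q -> H) = F | F = F
So Statement 1 is false.

Statement 2: Parsed as ~H <-> ~(~R xor (Q <-> ~K))

~H = ~T = F
~R = ~F = T
~K = ~F = T
Q <-> ~K = T <-> T = T
~R xor (Q <-> ~K) = T xor T = F
~(~R xor (Q <-> ~K)) = ~F = T
~H <-> ~(~R xor (Q <-> ~K)) = F <-> T = F
Hence Statement 2 is false.

Statement 3: Parsed as (((Q xor D) <-> H) <-> K) <-> ~R

Q xor D = T xor F = T
(Q xor D) <-> H = T <-> T = T
((Q xor D) <-> H) <-> K = T <-> F = F
~R = ~F = T
(((Q xor D) <-> H) <-> K) <-> ~R = F <-> T = F
Hence Statement 3 is false.

Count: 0.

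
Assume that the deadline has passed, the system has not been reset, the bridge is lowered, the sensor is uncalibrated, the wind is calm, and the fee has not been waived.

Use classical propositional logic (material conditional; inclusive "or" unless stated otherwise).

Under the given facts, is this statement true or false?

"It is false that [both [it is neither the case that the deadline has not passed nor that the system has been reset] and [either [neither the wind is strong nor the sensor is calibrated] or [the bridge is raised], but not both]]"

The statement is false.

Let P = "the deadline has passed" (T), L = "the system has been reset" (F), D = "the wind is strong" (F), R = "the sensor is calibrated" (F), H = "the bridge is raised" (F).
Formalization: ¬((¬P ↓ L) ∧ ((D ↓ R) ⊕ H))

¬P = ¬T = F
¬P ↓ L = F ↓ F = T
D ↓ R = F ↓ F = T
(D ↓ R) ⊕ H = T ⊕ F = T
(¬P ↓ L) ∧ ((D ↓ R) ⊕ H) = T ∧ T = T
¬((¬P ↓ L) ∧ ((D ↓ R) ⊕ H)) = ¬T = F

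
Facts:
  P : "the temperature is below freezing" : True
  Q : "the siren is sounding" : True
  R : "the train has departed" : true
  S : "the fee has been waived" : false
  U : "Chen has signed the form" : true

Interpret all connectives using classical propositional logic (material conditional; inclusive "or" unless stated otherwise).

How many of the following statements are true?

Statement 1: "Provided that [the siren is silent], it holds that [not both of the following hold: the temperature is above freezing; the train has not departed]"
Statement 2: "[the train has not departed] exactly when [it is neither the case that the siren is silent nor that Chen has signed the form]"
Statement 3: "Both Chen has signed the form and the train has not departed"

Statement 1: In symbols: ¬Q → (¬P ↑ ¬R)

¬Q = ¬T = F
¬P = ¬T = F
¬R = ¬T = F
¬P ↑ ¬R = F ↑ F = T
¬Q → (¬P ↑ ¬R) = F → T = T
So Statement 1 is true.

Statement 2: Parsed as ¬R ↔ (¬Q ↓ U)

¬R = ¬T = F
¬Q = ¬T = F
¬Q ↓ U = F ↓ T = F
¬R ↔ (¬Q ↓ U) = F ↔ F = T
Thus Statement 2 is true.

Statement 3: Formalization: U ∧ ¬R

¬R = ¬T = F
U ∧ ¬R = T ∧ F = F
Thus Statement 3 is false.

Count: 2.

2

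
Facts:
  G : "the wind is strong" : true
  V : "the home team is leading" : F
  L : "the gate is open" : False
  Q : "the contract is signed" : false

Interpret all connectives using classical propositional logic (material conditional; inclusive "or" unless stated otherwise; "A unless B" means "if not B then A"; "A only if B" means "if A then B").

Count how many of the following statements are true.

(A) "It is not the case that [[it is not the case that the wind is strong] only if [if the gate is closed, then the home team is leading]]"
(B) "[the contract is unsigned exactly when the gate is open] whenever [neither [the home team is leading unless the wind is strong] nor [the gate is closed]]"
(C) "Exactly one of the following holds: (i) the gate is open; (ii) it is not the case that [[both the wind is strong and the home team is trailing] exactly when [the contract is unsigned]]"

1

(A): Formalization: ~(~G -> (~L -> V))

~G = ~T = F
~L = ~F = T
~L -> V = T -> F = F
~G -> (~L -> V) = F -> F = T
~(~G -> (~L -> V)) = ~T = F
So (A) is false.

(B): This is ((V | G) nor ~L) -> (~Q <-> L).

V | G = F | T = T
~L = ~F = T
(V | G) nor ~L = T nor T = F
~Q = ~F = T
~Q <-> L = T <-> F = F
((V | G) nor ~L) -> (~Q <-> L) = F -> F = T
Hence (B) is true.

(C): Parsed as L xor ~((G & ~V) <-> ~Q)

~V = ~F = T
G & ~V = T & T = T
~Q = ~F = T
(G & ~V) <-> ~Q = T <-> T = T
~((G & ~V) <-> ~Q) = ~T = F
L xor ~((G & ~V) <-> ~Q) = F xor F = F
Hence (C) is false.

True statements: 1.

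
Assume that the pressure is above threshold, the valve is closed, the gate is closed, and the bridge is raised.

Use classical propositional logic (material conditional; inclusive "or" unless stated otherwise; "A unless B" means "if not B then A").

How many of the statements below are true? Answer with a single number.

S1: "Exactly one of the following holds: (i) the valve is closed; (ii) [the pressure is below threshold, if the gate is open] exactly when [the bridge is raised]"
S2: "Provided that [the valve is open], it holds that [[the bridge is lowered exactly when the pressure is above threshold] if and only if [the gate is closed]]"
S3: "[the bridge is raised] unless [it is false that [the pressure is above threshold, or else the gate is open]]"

Let Q = "the valve is open" (F), R = "the gate is open" (F), P = "the pressure is above threshold" (T), S = "the bridge is raised" (T).

S1: Parsed as ¬Q ⊕ ((R → ¬P) ↔ S)

¬Q = ¬F = T
¬P = ¬T = F
R → ¬P = F → F = T
(R → ¬P) ↔ S = T ↔ T = T
¬Q ⊕ ((R → ¬P) ↔ S) = T ⊕ T = F
So S1 is false.

S2: Parsed as Q → ((¬S ↔ P) ↔ ¬R)

¬S = ¬T = F
¬S ↔ P = F ↔ T = F
¬R = ¬F = T
(¬S ↔ P) ↔ ¬R = F ↔ T = F
Q → ((¬S ↔ P) ↔ ¬R) = F → F = T
Thus S2 is true.

S3: This is S ∨ ¬(P ∨ R).

P ∨ R = T ∨ F = T
¬(P ∨ R) = ¬T = F
S ∨ ¬(P ∨ R) = T ∨ F = T
Hence S3 is true.

2 of the 3 statements are true (S2, S3).

2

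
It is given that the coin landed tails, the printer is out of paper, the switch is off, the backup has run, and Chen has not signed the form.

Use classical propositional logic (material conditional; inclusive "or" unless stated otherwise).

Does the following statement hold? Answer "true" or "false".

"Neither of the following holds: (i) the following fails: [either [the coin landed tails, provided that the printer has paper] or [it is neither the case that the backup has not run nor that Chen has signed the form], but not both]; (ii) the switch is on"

The statement is false.

Let Q = "the printer has paper" (F), P = "the coin landed heads" (F), S = "the backup has run" (T), U = "Chen has signed the form" (F), R = "the switch is on" (F).
Formalization: ~((Q -> ~P) xor (~S nor U)) nor R

~P = ~F = T
Q -> ~P = F -> T = T
~S = ~T = F
~S nor U = F nor F = T
(Q -> ~P) xor (~S nor U) = T xor T = F
~((Q -> ~P) xor (~S nor U)) = ~F = T
~((Q -> ~P) xor (~S nor U)) nor R = T nor F = F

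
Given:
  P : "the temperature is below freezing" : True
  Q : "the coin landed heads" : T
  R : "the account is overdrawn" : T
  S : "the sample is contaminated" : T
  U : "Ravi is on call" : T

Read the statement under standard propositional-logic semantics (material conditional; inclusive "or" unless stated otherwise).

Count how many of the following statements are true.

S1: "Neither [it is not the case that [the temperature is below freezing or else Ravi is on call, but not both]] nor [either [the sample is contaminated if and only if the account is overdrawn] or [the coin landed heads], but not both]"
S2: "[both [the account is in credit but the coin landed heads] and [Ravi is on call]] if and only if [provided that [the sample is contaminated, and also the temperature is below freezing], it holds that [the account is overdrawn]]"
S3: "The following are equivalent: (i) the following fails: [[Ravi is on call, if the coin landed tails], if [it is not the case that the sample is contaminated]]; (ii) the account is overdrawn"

S1: This is ¬(P ⊕ U) ↓ ((S ↔ R) ⊕ Q).

P ⊕ U = T ⊕ T = F
¬(P ⊕ U) = ¬F = T
S ↔ R = T ↔ T = T
(S ↔ R) ⊕ Q = T ⊕ T = F
¬(P ⊕ U) ↓ ((S ↔ R) ⊕ Q) = T ↓ F = F
Thus S1 is false.

S2: Formalization: ((¬R ∧ Q) ∧ U) ↔ ((S ∧ P) → R)

¬R = ¬T = F
¬R ∧ Q = F ∧ T = F
(¬R ∧ Q) ∧ U = F ∧ T = F
S ∧ P = T ∧ T = T
(S ∧ P) → R = T → T = T
((¬R ∧ Q) ∧ U) ↔ ((S ∧ P) → R) = F ↔ T = F
So S2 is false.

S3: Parsed as ¬(¬S → (¬Q → U)) ↔ R

¬S = ¬T = F
¬Q = ¬T = F
¬Q → U = F → T = T
¬S → (¬Q → U) = F → T = T
¬(¬S → (¬Q → U)) = ¬T = F
¬(¬S → (¬Q → U)) ↔ R = F ↔ T = F
Thus S3 is false.

0 of the 3 statements are true (none).

0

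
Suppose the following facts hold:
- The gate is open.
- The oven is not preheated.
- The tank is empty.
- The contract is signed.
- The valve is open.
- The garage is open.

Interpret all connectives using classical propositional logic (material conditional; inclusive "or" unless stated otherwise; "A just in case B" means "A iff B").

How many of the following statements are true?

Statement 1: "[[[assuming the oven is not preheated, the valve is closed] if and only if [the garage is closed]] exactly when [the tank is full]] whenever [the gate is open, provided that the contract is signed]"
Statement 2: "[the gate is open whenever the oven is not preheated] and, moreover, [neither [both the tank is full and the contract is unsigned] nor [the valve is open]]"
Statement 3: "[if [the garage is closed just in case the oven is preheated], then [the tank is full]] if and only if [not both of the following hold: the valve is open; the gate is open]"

1

Let M = "the contract is signed" (True), Q = "the gate is open" (True), N = "the oven is preheated" (False), D = "the valve is open" (True), P = "the garage is closed" (False), R = "the tank is full" (False).

Statement 1: In symbols: (M -> Q) -> (((not N -> not D) iff P) iff R)

M -> Q = True -> True = True
not N = not False = True
not D = not True = False
not N -> not D = True -> False = False
(not N -> not D) iff P = False iff False = True
((not N -> not D) iff P) iff R = True iff False = False
(M -> Q) -> (((not N -> not D) iff P) iff R) = True -> False = False
Thus Statement 1 is false.

Statement 2: Formalization: (not N -> Q) and ((R and not M) nor D)

not N = not False = True
not N -> Q = True -> True = True
not M = not True = False
R and not M = False and False = False
(R and not M) nor D = False nor True = False
(not N -> Q) and ((R and not M) nor D) = True and False = False
So Statement 2 is false.

Statement 3: Parsed as ((P iff N) -> R) iff (D nand Q)

P iff N = False iff False = True
(P iff N) -> R = True -> False = False
D nand Q = True nand True = False
((P iff N) -> R) iff (D nand Q) = False iff False = True
Hence Statement 3 is true.

True statements: 1 (Statement 3).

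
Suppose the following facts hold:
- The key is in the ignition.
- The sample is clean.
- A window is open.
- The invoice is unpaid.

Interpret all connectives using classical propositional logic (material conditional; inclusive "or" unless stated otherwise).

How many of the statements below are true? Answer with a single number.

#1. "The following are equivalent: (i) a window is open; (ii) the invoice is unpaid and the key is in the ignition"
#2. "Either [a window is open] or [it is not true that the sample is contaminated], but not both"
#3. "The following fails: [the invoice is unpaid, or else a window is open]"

1

Let R = "a window is open" (True), S = "the invoice is paid" (False), P = "the key is in the ignition" (True), Q = "the sample is contaminated" (False).

#1: In symbols: R iff (not S and P)

not S = not False = True
not S and P = True and True = True
R iff (not S and P) = True iff True = True
So #1 is true.

#2: Parsed as R xor not Q

not Q = not False = True
R xor not Q = True xor True = False
So #2 is false.

#3: Parsed as not (not S or R)

not S = not False = True
not S or R = True or True = True
not (not S or R) = not True = False
Hence #3 is false.

Count: 1.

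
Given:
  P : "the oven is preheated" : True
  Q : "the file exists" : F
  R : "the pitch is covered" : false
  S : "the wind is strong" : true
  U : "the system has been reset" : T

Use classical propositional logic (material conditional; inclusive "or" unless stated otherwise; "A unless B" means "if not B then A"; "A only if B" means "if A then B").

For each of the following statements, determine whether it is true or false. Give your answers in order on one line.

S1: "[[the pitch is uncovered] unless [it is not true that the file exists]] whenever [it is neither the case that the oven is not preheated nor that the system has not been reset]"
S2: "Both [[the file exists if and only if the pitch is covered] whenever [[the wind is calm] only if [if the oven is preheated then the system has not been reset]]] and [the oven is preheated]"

S1 true, S2 true

S1: In symbols: (not P nor not U) -> (not R or not Q)

not P = not True = False
not U = not True = False
not P nor not U = False nor False = True
not R = not False = True
not Q = not False = True
not R or not Q = True or True = True
(not P nor not U) -> (not R or not Q) = True -> True = True
Hence S1 is true.

S2: In symbols: ((not S -> (P -> not U)) -> (Q iff R)) and P

not S = not True = False
not U = not True = False
P -> not U = True -> False = False
not S -> (P -> not U) = False -> False = True
Q iff R = False iff False = True
(not S -> (P -> not U)) -> (Q iff R) = True -> True = True
((not S -> (P -> not U)) -> (Q iff R)) and P = True and True = True
Hence S2 is true.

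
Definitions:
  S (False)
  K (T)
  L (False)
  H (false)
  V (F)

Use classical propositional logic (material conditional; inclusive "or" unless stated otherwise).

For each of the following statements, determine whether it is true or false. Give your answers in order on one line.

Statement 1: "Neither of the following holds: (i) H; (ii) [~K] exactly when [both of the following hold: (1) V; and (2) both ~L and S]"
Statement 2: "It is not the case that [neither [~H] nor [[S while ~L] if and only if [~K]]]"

Statement 1 false; Statement 2 true

Statement 1: Formalization: H nor (~K <-> (V & (~L & S)))

~K = ~T = F
~L = ~F = T
~L & S = T & F = F
V & (~L & S) = F & F = F
~K <-> (V & (~L & S)) = F <-> F = T
H nor (~K <-> (V & (~L & S))) = F nor T = F
So Statement 1 is false.

Statement 2: This is ~(~H nor ((S & ~L) <-> ~K)).

~H = ~F = T
~L = ~F = T
S & ~L = F & T = F
~K = ~T = F
(S & ~L) <-> ~K = F <-> F = T
~H nor ((S & ~L) <-> ~K) = T nor T = F
~(~H nor ((S & ~L) <-> ~K)) = ~F = T
Thus Statement 2 is true.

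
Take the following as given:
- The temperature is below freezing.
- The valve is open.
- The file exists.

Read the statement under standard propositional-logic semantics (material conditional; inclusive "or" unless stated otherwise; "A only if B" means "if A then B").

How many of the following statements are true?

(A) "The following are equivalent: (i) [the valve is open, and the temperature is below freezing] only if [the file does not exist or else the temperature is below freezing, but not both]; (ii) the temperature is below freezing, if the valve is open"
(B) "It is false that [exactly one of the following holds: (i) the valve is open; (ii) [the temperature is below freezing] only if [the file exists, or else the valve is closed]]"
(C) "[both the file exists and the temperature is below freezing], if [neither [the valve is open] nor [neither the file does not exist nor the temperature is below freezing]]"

3

Let P = "the valve is open" (T), D = "the temperature is below freezing" (T), Q = "the file exists" (T).

(A): This is ((P & D) -> (~Q xor D)) <-> (P -> D).

P & D = T & T = T
~Q = ~T = F
~Q xor D = F xor T = T
(P & D) -> (~Q xor D) = T -> T = T
P -> D = T -> T = T
((P & D) -> (~Q xor D)) <-> (P -> D) = T <-> T = T
So (A) is true.

(B): Parsed as ~(P xor (D -> (Q | ~P)))

~P = ~T = F
Q | ~P = T | F = T
D -> (Q | ~P) = T -> T = T
P xor (D -> (Q | ~P)) = T xor T = F
~(P xor (D -> (Q | ~P))) = ~F = T
Thus (B) is true.

(C): In symbols: (P nor (~Q nor D)) -> (Q & D)

~Q = ~T = F
~Q nor D = F nor T = F
P nor (~Q nor D) = T nor F = F
Q & D = T & T = T
(P nor (~Q nor D)) -> (Q & D) = F -> T = T
Hence (C) is true.

True statements: 3 ((A), (B), (C)).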